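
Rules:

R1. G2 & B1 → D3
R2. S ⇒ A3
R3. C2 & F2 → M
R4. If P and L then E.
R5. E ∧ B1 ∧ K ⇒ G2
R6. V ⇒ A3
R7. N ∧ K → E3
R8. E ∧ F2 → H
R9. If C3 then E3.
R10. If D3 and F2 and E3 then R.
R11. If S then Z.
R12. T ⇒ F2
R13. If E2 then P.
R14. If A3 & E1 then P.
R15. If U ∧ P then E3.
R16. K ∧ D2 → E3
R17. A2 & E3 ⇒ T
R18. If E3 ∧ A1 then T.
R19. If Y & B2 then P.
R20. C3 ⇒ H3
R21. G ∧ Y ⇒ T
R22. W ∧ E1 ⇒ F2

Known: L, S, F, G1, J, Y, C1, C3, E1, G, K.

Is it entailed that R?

Forward chaining from the given facts derives: A3, E3, Z, P, H3, T, E, F2, H.
The only rule concluding R is R10, which needs D3; that is never established.

No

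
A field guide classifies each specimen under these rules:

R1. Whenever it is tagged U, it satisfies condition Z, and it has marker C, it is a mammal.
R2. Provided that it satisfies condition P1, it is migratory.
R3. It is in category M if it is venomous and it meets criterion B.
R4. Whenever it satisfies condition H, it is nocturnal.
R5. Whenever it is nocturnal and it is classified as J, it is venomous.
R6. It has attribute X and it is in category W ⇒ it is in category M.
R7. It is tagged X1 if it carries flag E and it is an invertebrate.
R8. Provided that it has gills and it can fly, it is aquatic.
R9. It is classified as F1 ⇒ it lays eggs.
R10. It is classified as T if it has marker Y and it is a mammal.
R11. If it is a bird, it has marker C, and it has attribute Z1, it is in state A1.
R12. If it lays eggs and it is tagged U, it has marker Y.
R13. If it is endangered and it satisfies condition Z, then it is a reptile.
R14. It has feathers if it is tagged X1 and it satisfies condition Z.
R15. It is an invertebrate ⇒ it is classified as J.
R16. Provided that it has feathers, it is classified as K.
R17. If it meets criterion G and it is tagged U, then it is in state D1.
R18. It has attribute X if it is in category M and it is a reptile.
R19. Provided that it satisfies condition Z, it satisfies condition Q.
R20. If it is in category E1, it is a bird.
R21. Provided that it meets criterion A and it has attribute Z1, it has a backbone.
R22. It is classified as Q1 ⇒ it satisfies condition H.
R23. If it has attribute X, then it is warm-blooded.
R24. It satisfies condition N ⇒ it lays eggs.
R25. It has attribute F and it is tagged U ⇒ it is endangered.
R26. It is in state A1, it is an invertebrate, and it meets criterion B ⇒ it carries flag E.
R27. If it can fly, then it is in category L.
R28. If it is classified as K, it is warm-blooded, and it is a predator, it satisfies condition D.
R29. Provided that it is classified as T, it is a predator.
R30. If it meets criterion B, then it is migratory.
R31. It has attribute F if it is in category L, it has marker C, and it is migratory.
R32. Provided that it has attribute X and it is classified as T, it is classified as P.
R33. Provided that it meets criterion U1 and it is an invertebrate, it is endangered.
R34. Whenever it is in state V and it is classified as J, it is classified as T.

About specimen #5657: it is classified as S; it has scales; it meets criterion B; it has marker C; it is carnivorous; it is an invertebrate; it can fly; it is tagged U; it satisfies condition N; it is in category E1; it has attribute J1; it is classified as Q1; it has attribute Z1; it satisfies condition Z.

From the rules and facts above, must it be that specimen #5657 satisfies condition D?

By R1 (it is tagged U, it satisfies condition Z, it has marker C): it is a mammal.
By R15 (it is an invertebrate): it is classified as J.
By R20 (it is in category E1): it is a bird.
By R22 (it is classified as Q1): it satisfies condition H.
By R24 (it satisfies condition N): it lays eggs.
By R27 (it can fly): it is in category L.
By R30 (it meets criterion B): it is migratory.
By R31 (it is in category L, it has marker C, it is migratory): it has attribute F.
By R4 (it satisfies condition H): it is nocturnal.
By R5 (it is nocturnal, it is classified as J): it is venomous.
By R11 (it is a bird, it has marker C, it has attribute Z1): it is in state A1.
By R12 (it lays eggs, it is tagged U): it has marker Y.
By R25 (it has attribute F, it is tagged U): it is endangered.
By R26 (it is in state A1, it is an invertebrate, it meets criterion B): it carries flag E.
By R3 (it is venomous, it meets criterion B): it is in category M.
By R7 (it carries flag E, it is an invertebrate): it is tagged X1.
By R10 (it has marker Y, it is a mammal): it is classified as T.
By R13 (it is endangered, it satisfies condition Z): it is a reptile.
By R14 (it is tagged X1, it satisfies condition Z): it has feathers.
By R16 (it has feathers): it is classified as K.
By R18 (it is in category M, it is a reptile): it has attribute X.
By R23 (it has attribute X): it is warm-blooded.
By R29 (it is classified as T): it is a predator.
By R28 (it is classified as K, it is warm-blooded, it is a predator): it satisfies condition D.

Yes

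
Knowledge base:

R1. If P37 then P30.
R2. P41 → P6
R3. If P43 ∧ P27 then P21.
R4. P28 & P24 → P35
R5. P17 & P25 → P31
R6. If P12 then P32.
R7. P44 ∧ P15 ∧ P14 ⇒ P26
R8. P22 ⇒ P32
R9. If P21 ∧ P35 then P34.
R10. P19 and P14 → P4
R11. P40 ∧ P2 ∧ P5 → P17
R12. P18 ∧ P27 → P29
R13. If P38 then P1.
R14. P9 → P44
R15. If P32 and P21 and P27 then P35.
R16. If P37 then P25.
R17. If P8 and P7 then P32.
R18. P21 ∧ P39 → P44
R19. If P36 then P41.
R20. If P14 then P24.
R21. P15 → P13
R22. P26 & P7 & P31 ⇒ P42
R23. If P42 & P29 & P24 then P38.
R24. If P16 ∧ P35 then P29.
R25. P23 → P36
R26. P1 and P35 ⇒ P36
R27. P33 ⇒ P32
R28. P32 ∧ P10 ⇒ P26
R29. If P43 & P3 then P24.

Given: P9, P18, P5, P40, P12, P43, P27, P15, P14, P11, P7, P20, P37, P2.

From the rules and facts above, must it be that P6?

Yes

P21  (by R3: P43, P27)
P32  (by R6: P12)
P17  (by R11: P40, P2, P5)
P29  (by R12: P18, P27)
P44  (by R14: P9)
P35  (by R15: P32, P21, P27)
P25  (by R16: P37)
P24  (by R20: P14)
P31  (by R5: P17, P25)
P26  (by R7: P44, P15, P14)
P42  (by R22: P26, P7, P31)
P38  (by R23: P42, P29, P24)
P1  (by R13: P38)
P36  (by R26: P1, P35)
P41  (by R19: P36)
P6  (by R2: P41)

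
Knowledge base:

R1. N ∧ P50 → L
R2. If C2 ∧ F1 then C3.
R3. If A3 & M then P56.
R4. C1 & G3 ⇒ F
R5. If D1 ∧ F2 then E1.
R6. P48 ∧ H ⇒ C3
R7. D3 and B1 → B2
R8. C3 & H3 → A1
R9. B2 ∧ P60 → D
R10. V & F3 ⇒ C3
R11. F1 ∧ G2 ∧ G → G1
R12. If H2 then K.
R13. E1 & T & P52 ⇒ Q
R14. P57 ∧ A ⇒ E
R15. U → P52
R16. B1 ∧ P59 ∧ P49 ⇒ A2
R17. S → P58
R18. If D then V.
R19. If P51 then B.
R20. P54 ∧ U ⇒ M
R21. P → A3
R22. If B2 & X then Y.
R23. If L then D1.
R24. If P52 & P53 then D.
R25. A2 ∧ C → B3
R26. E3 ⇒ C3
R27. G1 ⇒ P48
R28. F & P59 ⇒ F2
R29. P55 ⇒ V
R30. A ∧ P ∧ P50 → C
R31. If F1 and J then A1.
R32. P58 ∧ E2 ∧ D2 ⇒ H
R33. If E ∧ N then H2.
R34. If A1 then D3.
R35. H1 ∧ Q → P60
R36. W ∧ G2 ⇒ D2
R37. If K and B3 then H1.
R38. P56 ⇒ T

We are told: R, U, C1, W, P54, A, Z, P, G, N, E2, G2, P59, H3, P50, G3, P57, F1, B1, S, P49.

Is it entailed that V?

Yes

L  (by R1: N, P50)
F  (by R4: C1, G3)
G1  (by R11: F1, G2, G)
E  (by R14: P57, A)
P52  (by R15: U)
A2  (by R16: B1, P59, P49)
P58  (by R17: S)
M  (by R20: P54, U)
A3  (by R21: P)
D1  (by R23: L)
P48  (by R27: G1)
F2  (by R28: F, P59)
C  (by R30: A, P, P50)
H2  (by R33: E, N)
D2  (by R36: W, G2)
P56  (by R3: A3, M)
E1  (by R5: D1, F2)
K  (by R12: H2)
B3  (by R25: A2, C)
H  (by R32: P58, E2, D2)
H1  (by R37: K, B3)
T  (by R38: P56)
C3  (by R6: P48, H)
A1  (by R8: C3, H3)
Q  (by R13: E1, T, P52)
D3  (by R34: A1)
P60  (by R35: H1, Q)
B2  (by R7: D3, B1)
D  (by R9: B2, P60)
V  (by R18: D)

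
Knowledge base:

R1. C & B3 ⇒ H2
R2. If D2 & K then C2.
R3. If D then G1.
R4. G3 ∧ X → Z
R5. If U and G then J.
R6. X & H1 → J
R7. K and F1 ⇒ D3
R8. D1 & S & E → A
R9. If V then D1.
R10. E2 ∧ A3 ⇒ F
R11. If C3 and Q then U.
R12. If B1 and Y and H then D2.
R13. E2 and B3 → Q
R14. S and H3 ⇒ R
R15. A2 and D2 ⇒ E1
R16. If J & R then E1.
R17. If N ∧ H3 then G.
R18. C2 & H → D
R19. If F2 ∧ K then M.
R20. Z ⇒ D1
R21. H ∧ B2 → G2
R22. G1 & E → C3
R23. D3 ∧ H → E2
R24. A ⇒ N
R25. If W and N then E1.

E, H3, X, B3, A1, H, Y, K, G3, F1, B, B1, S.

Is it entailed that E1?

Z  (by R4: G3, X)
D3  (by R7: K, F1)
D2  (by R12: B1, Y, H)
R  (by R14: S, H3)
D1  (by R20: Z)
E2  (by R23: D3, H)
C2  (by R2: D2, K)
A  (by R8: D1, S, E)
Q  (by R13: E2, B3)
D  (by R18: C2, H)
N  (by R24: A)
G1  (by R3: D)
G  (by R17: N, H3)
C3  (by R22: G1, E)
U  (by R11: C3, Q)
J  (by R5: U, G)
E1  (by R16: J, R)

Yes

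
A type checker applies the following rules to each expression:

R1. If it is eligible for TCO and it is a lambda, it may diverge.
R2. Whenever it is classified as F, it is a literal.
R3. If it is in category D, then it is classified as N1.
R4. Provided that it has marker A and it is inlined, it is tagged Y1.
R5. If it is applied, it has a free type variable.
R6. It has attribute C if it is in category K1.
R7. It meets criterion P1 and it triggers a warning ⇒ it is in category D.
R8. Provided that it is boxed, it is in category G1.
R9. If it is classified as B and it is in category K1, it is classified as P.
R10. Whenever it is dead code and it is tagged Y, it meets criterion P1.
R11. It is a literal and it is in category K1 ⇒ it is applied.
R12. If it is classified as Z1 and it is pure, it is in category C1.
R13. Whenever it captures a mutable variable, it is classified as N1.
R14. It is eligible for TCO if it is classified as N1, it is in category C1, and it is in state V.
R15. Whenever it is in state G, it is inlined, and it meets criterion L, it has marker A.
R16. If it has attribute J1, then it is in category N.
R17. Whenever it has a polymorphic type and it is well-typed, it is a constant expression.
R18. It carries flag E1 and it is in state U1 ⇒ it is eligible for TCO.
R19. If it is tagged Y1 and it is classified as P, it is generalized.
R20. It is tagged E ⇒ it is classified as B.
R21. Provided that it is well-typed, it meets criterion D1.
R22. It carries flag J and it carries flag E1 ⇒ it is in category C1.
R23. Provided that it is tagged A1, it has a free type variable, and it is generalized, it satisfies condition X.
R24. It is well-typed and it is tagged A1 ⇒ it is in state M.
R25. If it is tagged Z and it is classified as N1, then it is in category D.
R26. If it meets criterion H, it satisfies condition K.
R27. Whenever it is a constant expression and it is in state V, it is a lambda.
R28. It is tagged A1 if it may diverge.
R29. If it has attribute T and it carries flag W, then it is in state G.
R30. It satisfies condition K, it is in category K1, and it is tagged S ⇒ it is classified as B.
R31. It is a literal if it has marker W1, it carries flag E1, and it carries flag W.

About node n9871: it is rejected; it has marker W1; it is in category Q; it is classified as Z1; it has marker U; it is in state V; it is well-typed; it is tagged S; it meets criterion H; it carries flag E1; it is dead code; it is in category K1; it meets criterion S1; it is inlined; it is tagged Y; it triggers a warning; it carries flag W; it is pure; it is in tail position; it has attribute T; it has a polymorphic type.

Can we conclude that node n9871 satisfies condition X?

Forward chaining from the given facts derives: has attribute C, meets criterion P1, is in category C1, is a constant expression, meets criterion D1, satisfies condition K, is a lambda, is in state G, is classified as B, is a literal, is in category D, is classified as P, is applied, is classified as N1, has a free type variable, is eligible for TCO, may diverge, is tagged A1, is in state M.
The only rule concluding "it satisfies condition X" is R23, which needs "it is generalized"; that is never established.

No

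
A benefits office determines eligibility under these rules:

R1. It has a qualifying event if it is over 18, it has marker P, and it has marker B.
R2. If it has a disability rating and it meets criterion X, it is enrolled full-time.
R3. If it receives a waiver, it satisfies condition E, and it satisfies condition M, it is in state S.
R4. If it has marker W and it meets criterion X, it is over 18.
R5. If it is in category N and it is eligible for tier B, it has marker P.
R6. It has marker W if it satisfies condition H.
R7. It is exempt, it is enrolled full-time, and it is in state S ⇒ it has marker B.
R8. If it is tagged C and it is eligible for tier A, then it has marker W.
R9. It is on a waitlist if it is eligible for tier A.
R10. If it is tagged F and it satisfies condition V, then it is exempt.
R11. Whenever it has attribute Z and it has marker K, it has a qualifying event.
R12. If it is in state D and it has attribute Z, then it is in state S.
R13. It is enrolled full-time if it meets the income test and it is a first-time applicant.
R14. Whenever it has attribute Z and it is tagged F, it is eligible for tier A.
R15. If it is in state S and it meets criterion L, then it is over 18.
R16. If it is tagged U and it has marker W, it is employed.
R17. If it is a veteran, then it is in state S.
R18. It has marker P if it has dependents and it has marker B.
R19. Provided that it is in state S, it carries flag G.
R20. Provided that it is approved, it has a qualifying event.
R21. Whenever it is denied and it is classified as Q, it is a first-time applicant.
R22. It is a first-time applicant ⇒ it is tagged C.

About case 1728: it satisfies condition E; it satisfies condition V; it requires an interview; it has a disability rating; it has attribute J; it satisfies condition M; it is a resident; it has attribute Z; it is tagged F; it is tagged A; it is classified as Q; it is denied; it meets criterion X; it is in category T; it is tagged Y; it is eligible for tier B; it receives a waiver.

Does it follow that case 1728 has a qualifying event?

No

Forward chaining from the given facts derives: is enrolled full-time, is in state S, is exempt, is eligible for tier A, carries flag G, is a first-time applicant, is tagged C, has marker B, has marker W, is on a waitlist, is over 18.
Rules concluding "it has a qualifying event": R1 needs "it has marker P"; R11 needs "it has marker K"; R20 needs "it is approved" — none of these are established.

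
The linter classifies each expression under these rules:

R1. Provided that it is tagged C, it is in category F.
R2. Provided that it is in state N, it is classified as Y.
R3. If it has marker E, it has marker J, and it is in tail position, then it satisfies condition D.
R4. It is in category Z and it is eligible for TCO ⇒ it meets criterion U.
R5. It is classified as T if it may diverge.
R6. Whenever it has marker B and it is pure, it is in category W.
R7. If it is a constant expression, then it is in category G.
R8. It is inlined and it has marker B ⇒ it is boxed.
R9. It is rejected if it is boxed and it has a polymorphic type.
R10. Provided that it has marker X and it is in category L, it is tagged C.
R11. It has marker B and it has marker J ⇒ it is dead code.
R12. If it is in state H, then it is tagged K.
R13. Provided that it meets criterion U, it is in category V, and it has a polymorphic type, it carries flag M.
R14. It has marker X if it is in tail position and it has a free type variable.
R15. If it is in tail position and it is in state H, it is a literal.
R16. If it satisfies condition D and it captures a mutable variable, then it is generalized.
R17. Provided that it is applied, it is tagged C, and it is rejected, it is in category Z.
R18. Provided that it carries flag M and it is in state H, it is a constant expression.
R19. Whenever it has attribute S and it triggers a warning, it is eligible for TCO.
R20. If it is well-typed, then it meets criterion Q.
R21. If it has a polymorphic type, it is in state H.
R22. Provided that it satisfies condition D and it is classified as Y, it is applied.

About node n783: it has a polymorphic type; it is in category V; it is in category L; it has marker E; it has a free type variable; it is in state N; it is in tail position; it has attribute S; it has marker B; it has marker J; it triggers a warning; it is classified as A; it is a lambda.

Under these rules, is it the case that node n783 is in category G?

No

Forward chaining from the given facts derives: is classified as Y, satisfies condition D, is dead code, has marker X, is eligible for TCO, is in state H, is applied, is tagged C, is tagged K, is a literal, is in category F.
The only rule concluding "it is in category G" is R7, which needs "it is a constant expression"; that is never established.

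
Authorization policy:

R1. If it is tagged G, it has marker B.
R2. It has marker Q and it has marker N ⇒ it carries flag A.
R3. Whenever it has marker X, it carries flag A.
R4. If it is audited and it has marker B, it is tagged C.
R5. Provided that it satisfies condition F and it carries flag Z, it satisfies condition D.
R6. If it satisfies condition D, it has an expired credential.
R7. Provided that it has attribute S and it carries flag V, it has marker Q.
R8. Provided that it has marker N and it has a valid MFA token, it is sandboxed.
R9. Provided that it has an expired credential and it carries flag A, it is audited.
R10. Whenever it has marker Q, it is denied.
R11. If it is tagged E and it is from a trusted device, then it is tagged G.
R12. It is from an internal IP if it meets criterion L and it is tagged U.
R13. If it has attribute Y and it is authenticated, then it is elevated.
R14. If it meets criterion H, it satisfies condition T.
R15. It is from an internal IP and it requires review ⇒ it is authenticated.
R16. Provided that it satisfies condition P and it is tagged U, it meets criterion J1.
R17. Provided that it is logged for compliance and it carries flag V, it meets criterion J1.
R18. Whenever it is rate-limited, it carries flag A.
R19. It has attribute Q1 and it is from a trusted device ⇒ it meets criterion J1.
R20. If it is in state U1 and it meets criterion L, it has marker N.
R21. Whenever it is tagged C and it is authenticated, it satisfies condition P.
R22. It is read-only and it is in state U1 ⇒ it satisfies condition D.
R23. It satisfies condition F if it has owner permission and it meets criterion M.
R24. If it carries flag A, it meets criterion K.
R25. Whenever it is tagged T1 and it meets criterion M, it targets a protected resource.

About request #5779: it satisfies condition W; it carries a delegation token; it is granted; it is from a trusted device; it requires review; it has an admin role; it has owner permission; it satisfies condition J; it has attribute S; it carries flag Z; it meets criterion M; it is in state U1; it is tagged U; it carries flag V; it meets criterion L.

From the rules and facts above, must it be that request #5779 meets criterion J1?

No

Forward chaining from the given facts derives: has marker Q, is denied, is from an internal IP, is authenticated, has marker N, satisfies condition F, carries flag A, satisfies condition D, has an expired credential, is audited, meets criterion K.
Rules concluding "it meets criterion J1": R16 needs "it satisfies condition P"; R17 needs "it is logged for compliance"; R19 needs "it has attribute Q1" — none of these are established.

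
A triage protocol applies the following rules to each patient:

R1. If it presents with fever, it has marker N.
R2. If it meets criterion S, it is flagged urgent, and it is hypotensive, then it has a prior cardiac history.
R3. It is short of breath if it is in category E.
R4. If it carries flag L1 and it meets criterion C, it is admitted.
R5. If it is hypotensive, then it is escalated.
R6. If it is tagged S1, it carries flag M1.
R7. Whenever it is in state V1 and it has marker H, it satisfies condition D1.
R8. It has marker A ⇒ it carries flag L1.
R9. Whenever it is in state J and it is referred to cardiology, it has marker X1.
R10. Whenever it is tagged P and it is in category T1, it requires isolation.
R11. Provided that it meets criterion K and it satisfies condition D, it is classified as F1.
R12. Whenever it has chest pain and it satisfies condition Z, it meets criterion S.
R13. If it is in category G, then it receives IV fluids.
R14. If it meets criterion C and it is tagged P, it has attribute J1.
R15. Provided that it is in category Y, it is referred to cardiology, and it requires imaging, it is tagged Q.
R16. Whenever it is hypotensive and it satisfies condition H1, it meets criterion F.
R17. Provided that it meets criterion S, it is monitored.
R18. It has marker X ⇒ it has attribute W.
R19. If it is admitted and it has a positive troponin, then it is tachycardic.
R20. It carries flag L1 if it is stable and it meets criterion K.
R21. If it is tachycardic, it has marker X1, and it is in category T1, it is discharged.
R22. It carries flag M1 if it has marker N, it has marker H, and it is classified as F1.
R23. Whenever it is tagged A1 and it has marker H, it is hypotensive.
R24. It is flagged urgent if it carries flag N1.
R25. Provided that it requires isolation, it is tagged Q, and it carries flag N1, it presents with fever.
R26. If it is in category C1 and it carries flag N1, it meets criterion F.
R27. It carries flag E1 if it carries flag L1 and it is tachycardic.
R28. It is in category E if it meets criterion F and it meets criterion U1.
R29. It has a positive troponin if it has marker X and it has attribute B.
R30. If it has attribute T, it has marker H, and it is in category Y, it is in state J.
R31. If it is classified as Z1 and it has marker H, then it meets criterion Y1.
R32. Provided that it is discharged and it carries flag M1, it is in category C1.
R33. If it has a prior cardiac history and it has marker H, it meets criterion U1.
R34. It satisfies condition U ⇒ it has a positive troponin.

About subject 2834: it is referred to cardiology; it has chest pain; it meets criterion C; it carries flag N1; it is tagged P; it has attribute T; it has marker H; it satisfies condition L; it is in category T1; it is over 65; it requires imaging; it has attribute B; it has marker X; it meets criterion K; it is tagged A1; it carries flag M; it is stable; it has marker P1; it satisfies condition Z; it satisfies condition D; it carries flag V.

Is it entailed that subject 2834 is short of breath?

Forward chaining from the given facts derives: requires isolation, is classified as F1, meets criterion S, has attribute J1, is monitored, has attribute W, carries flag L1, is hypotensive, is flagged urgent, has a positive troponin, has a prior cardiac history, is admitted, is escalated, is tachycardic, carries flag E1, meets criterion U1.
The only rule concluding "it is short of breath" is R3, which needs "it is in category E"; that is never established.

No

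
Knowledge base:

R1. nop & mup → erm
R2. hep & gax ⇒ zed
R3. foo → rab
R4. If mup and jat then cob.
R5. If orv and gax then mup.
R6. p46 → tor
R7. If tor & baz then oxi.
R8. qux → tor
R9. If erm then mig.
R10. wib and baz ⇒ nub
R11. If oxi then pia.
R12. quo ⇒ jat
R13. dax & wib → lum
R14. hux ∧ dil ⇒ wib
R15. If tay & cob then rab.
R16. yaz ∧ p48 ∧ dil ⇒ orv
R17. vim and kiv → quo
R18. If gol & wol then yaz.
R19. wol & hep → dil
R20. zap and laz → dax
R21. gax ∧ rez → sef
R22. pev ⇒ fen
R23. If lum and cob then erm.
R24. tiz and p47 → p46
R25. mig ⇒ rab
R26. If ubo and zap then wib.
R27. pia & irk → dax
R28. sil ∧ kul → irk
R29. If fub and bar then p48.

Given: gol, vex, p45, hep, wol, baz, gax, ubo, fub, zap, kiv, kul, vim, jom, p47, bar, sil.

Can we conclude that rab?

No

Forward chaining from the given facts derives: zed, quo, yaz, dil, wib, irk, p48, nub, jat, orv, mup, cob.
Rules concluding rab: R3 needs foo; R15 needs tay; R25 needs mig — none of these are established.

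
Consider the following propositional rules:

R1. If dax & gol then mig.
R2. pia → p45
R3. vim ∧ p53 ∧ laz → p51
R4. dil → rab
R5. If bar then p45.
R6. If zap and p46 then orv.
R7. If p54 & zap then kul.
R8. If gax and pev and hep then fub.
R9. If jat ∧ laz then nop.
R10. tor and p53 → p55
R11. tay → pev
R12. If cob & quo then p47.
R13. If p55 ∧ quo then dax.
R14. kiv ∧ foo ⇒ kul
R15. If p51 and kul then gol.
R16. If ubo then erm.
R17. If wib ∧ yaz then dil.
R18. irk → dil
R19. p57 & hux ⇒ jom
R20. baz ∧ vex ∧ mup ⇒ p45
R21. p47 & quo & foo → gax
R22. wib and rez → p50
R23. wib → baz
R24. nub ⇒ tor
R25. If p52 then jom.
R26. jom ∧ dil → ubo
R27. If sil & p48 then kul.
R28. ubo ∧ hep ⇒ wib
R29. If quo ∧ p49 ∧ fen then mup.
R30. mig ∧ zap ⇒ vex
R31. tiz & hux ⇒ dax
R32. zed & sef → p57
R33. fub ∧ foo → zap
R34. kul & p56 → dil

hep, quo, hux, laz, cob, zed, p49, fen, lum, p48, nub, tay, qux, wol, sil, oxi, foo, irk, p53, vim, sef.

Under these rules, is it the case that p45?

p51  (by R3: vim, p53, laz)
pev  (by R11: tay)
p47  (by R12: cob, quo)
dil  (by R18: irk)
gax  (by R21: p47, quo, foo)
tor  (by R24: nub)
kul  (by R27: sil, p48)
mup  (by R29: quo, p49, fen)
p57  (by R32: zed, sef)
fub  (by R8: gax, pev, hep)
p55  (by R10: tor, p53)
dax  (by R13: p55, quo)
gol  (by R15: p51, kul)
jom  (by R19: p57, hux)
ubo  (by R26: jom, dil)
wib  (by R28: ubo, hep)
zap  (by R33: fub, foo)
mig  (by R1: dax, gol)
baz  (by R23: wib)
vex  (by R30: mig, zap)
p45  (by R20: baz, vex, mup)

Yes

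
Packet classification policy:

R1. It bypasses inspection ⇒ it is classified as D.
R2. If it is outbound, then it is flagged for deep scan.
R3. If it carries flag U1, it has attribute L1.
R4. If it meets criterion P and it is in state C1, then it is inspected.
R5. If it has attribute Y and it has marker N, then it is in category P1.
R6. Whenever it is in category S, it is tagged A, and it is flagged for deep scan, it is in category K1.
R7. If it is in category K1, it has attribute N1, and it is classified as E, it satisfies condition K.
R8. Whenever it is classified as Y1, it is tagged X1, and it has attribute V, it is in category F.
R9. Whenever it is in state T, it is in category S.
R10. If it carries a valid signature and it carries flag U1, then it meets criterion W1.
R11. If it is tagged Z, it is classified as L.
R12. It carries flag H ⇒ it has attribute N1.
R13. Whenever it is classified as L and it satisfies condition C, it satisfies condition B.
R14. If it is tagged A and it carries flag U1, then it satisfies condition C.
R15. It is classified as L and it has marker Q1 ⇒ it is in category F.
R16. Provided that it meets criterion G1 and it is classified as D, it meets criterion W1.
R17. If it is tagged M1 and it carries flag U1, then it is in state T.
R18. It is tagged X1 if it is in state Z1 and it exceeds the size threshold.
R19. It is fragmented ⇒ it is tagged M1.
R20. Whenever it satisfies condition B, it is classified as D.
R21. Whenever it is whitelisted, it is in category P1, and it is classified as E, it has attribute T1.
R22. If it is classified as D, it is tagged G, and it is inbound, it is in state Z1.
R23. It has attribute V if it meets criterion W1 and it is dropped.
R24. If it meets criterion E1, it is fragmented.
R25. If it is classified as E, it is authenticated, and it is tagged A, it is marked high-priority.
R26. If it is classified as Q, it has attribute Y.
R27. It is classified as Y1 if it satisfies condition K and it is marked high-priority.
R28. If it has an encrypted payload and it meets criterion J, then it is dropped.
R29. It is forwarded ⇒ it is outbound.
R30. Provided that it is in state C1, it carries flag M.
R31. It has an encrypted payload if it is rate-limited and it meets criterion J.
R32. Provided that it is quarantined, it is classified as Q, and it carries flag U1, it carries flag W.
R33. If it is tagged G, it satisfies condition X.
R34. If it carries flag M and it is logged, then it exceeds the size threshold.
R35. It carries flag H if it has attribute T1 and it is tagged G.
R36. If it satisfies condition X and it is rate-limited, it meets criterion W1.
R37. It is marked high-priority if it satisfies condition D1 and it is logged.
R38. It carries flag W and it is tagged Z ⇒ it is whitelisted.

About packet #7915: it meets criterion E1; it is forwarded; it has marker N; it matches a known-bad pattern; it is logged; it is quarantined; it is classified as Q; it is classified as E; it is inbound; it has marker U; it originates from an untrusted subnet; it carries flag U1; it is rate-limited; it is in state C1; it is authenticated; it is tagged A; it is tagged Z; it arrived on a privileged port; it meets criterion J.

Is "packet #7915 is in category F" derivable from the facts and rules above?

No

Forward chaining from the given facts derives: has attribute L1, is classified as L, satisfies condition C, is fragmented, is marked high-priority, has attribute Y, is outbound, carries flag M, has an encrypted payload, carries flag W, exceeds the size threshold, is whitelisted, is flagged for deep scan, is in category P1, satisfies condition B, is tagged M1, is classified as D, has attribute T1, is dropped, is in state T, is in category S, is in category K1.
Rules concluding "it is in category F": R8 needs "it is classified as Y1"; R15 needs "it has marker Q1" — none of these are established.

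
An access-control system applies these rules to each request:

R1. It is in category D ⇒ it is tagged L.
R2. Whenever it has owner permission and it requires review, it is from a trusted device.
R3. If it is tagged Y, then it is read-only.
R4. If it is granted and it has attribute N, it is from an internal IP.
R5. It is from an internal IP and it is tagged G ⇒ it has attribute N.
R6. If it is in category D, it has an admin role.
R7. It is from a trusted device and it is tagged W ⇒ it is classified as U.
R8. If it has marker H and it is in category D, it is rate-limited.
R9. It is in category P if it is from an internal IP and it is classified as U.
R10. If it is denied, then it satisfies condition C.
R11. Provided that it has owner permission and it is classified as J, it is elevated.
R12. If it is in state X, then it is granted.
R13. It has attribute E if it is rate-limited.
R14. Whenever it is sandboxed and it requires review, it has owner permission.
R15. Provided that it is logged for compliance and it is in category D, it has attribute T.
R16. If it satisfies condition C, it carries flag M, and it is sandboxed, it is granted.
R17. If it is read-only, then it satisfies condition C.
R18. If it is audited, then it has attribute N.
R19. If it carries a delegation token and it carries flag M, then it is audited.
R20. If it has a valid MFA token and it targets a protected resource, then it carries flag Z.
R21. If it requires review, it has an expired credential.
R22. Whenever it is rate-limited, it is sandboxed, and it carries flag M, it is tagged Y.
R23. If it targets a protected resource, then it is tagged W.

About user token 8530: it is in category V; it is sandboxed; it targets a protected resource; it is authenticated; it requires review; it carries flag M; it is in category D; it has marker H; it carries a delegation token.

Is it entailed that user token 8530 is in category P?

By R8 (it has marker H, it is in category D): it is rate-limited.
By R14 (it is sandboxed, it requires review): it has owner permission.
By R19 (it carries a delegation token, it carries flag M): it is audited.
By R22 (it is rate-limited, it is sandboxed, it carries flag M): it is tagged Y.
By R23 (it targets a protected resource): it is tagged W.
By R2 (it has owner permission, it requires review): it is from a trusted device.
By R3 (it is tagged Y): it is read-only.
By R7 (it is from a trusted device, it is tagged W): it is classified as U.
By R17 (it is read-only): it satisfies condition C.
By R18 (it is audited): it has attribute N.
By R16 (it satisfies condition C, it carries flag M, it is sandboxed): it is granted.
By R4 (it is granted, it has attribute N): it is from an internal IP.
By R9 (it is from an internal IP, it is classified as U): it is in category P.

Yes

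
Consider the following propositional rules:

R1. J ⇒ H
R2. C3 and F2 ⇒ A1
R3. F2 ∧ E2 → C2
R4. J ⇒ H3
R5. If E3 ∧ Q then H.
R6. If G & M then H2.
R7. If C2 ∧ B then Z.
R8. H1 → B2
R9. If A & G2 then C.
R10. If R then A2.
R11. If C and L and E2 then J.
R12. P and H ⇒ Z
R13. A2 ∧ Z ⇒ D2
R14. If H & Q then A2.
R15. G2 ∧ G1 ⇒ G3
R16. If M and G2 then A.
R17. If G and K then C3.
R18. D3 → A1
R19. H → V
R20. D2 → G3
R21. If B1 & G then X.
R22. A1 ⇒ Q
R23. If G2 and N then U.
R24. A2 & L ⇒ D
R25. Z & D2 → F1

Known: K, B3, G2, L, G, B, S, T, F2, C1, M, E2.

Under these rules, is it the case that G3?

Yes

C2  (by R3: F2, E2)
Z  (by R7: C2, B)
A  (by R16: M, G2)
C3  (by R17: G, K)
A1  (by R2: C3, F2)
C  (by R9: A, G2)
J  (by R11: C, L, E2)
Q  (by R22: A1)
H  (by R1: J)
A2  (by R14: H, Q)
D2  (by R13: A2, Z)
G3  (by R20: D2)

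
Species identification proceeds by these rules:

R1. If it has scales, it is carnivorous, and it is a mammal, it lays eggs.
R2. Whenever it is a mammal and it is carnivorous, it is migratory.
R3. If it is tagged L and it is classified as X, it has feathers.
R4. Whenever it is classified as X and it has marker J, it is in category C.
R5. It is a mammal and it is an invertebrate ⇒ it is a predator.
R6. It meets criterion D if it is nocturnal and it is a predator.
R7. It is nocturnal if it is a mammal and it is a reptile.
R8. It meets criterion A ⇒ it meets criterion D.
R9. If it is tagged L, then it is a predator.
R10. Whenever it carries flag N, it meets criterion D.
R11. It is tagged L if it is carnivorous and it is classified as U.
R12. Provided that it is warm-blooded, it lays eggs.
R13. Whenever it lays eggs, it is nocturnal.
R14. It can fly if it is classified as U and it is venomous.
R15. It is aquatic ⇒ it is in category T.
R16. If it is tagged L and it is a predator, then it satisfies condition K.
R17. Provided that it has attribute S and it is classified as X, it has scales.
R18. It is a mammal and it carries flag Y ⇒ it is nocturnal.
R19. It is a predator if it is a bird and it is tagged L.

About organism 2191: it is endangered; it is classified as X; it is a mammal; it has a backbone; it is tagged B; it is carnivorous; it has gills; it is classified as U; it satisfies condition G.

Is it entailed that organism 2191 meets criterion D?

Forward chaining from the given facts derives: is migratory, is tagged L, has feathers, is a predator, satisfies condition K.
Rules concluding "it meets criterion D": R6 needs "it is nocturnal"; R8 needs "it meets criterion A"; R10 needs "it carries flag N" — none of these are established.

No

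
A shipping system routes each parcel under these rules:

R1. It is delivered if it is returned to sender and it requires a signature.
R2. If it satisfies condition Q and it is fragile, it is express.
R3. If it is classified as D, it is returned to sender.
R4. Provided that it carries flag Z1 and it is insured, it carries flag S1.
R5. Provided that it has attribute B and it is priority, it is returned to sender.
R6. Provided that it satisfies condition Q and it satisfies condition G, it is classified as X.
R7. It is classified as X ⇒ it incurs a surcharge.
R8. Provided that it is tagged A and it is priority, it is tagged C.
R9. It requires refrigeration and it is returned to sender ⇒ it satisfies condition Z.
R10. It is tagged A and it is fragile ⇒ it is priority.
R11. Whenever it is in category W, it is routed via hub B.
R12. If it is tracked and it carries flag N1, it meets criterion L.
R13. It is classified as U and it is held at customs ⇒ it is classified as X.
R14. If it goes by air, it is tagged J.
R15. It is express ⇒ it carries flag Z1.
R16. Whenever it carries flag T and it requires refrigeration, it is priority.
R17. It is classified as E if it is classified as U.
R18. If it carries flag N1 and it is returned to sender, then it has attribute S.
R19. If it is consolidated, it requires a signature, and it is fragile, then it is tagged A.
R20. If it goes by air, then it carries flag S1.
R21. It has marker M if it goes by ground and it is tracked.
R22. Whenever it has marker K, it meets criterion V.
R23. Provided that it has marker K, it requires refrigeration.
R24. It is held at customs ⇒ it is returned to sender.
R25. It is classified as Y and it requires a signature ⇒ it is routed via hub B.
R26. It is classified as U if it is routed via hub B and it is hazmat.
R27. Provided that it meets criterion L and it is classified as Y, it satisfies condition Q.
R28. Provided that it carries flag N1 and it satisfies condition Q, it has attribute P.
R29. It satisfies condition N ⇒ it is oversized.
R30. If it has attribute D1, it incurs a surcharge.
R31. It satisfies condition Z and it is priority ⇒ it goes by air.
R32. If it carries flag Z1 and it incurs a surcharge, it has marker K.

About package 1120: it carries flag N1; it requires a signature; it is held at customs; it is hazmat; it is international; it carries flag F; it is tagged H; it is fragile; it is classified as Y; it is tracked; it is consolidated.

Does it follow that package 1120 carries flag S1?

By R12 (it is tracked, it carries flag N1): it meets criterion L.
By R19 (it is consolidated, it requires a signature, it is fragile): it is tagged A.
By R24 (it is held at customs): it is returned to sender.
By R25 (it is classified as Y, it requires a signature): it is routed via hub B.
By R26 (it is routed via hub B, it is hazmat): it is classified as U.
By R27 (it meets criterion L, it is classified as Y): it satisfies condition Q.
By R2 (it satisfies condition Q, it is fragile): it is express.
By R10 (it is tagged A, it is fragile): it is priority.
By R13 (it is classified as U, it is held at customs): it is classified as X.
By R15 (it is express): it carries flag Z1.
By R7 (it is classified as X): it incurs a surcharge.
By R32 (it carries flag Z1, it incurs a surcharge): it has marker K.
By R23 (it has marker K): it requires refrigeration.
By R9 (it requires refrigeration, it is returned to sender): it satisfies condition Z.
By R31 (it satisfies condition Z, it is priority): it goes by air.
By R20 (it goes by air): it carries flag S1.

Yes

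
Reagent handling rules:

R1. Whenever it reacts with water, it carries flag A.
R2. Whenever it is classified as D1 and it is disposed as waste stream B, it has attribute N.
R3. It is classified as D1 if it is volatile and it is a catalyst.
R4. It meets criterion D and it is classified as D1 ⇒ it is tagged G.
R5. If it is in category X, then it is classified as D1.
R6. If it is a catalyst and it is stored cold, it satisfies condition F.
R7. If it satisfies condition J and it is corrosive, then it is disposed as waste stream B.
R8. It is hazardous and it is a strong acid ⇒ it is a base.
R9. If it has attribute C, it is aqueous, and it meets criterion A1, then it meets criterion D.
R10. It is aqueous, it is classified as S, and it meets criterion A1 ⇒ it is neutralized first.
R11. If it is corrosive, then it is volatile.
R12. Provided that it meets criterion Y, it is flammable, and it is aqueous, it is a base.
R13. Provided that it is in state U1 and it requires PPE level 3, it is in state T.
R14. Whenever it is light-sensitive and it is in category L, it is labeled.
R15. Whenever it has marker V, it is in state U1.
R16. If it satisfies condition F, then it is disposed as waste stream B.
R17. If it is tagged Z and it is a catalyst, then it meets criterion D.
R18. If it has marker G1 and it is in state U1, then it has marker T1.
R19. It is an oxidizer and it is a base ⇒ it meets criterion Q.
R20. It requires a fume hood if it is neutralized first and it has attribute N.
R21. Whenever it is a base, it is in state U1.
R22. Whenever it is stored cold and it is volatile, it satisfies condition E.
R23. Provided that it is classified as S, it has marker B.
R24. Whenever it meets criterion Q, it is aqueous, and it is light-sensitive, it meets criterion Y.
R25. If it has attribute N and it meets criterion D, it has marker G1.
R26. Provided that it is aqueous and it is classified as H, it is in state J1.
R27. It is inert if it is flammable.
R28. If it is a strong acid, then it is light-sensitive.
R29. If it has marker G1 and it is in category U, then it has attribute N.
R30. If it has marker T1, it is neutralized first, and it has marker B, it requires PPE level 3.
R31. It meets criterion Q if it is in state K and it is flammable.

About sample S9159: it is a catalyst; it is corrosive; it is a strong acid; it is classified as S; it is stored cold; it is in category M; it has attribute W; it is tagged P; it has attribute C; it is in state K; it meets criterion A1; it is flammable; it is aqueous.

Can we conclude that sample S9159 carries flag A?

Forward chaining from the given facts derives: satisfies condition F, meets criterion D, is neutralized first, is volatile, is disposed as waste stream B, satisfies condition E, has marker B, is inert, is light-sensitive, meets criterion Q, is classified as D1, is tagged G, meets criterion Y, has attribute N, is a base, requires a fume hood, is in state U1, has marker G1, has marker T1, requires PPE level 3, is in state T.
The only rule concluding "it carries flag A" is R1, which needs "it reacts with water"; that is never established.

No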